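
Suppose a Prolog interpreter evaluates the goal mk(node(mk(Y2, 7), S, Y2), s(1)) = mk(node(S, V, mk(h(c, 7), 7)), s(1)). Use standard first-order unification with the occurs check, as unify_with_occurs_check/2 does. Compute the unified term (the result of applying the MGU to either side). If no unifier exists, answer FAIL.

mk(node(mk(mk(h(c, 7), 7), 7), mk(mk(h(c, 7), 7), 7), mk(h(c, 7), 7)), s(1))

Decompose mk/2: node(mk(Y2, 7), S, Y2) = node(S, V, mk(h(c, 7), 7)),  s(1) = s(1).
Decompose node/3: mk(Y2, 7) = S,  S = V,  Y2 = mk(h(c, 7), 7).
Bind S := mk(Y2, 7); substituting into the one remaining equation that mentions S gives: mk(Y2, 7) = V.
Bind V := mk(Y2, 7); no other remaining equation mentions V.
Bind Y2 := mk(h(c, 7), 7); no other remaining equation mentions Y2. Substituting into the earlier bindings gives S := mk(mk(h(c, 7), 7), 7), V := mk(mk(h(c, 7), 7), 7).
Delete trivial equation s(1) = s(1).
Applying the MGU to either side gives mk(node(mk(mk(h(c, 7), 7), 7), mk(mk(h(c, 7), 7), 7), mk(h(c, 7), 7)), s(1)).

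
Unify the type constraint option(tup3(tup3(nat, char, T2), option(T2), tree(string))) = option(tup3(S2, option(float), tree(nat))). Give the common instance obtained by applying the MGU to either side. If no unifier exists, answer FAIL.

Decompose option/1: tup3(tup3(nat, char, T2), option(T2), tree(string)) = tup3(S2, option(float), tree(nat)).
Decompose tup3/3: tup3(nat, char, T2) = S2,  option(T2) = option(float),  tree(string) = tree(nat).
Bind S2 := tup3(nat, char, T2); no other remaining equation mentions S2.
Decompose option/1: T2 = float.
Bind T2 := float; no other remaining equation mentions T2. Substituting into the earlier binding gives S2 := tup3(nat, char, float).
Decompose tree/1: string = nat.
Clash: constants string and nat differ; no unifier exists.

FAIL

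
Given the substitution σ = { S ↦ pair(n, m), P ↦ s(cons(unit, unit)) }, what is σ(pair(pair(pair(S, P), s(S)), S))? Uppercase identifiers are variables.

pair(pair(pair(pair(n, m), s(cons(unit, unit))), s(pair(n, m))), pair(n, m))

Replace each occurrence of S with pair(n, m).
Replace each occurrence of P with s(cons(unit, unit)).
Result: pair(pair(pair(pair(n, m), s(cons(unit, unit))), s(pair(n, m))), pair(n, m)).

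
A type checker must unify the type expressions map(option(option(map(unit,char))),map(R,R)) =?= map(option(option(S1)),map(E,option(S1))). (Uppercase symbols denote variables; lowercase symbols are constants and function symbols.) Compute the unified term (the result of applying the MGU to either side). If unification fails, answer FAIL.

Decompose map/2: option(option(map(unit,char))) =?= option(option(S1)),  map(R,R) =?= map(E,option(S1)).
Decompose option/1: option(map(unit,char)) =?= option(S1).
Decompose option/1: map(unit,char) =?= S1.
Bind S1 := map(unit,char); substituting into the remaining equation gives: map(R,R) =?= map(E,option(map(unit,char))).
Decompose map/2: R =?= E,  R =?= option(map(unit,char)).
Bind R := E; substituting into the remaining equation gives: E =?= option(map(unit,char)).
Bind E := option(map(unit,char)). Substituting into the earlier binding gives R := option(map(unit,char)).
Applying the MGU to either side gives map(option(option(map(unit,char))),map(option(map(unit,char)),option(map(unit,char)))).

map(option(option(map(unit,char))),map(option(map(unit,char)),option(map(unit,char))))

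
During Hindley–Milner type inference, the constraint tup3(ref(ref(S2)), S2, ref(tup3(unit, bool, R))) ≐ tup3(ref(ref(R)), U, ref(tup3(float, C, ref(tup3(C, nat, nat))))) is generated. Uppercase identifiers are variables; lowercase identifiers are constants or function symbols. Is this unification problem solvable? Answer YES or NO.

NO

Decompose tup3/3: ref(ref(S2)) ≐ ref(ref(R)),  S2 ≐ U,  ref(tup3(unit, bool, R)) ≐ ref(tup3(float, C, ref(tup3(C, nat, nat)))).
Decompose ref/1: ref(S2) ≐ ref(R).
Decompose ref/1: S2 ≐ R.
Bind S2 := R; substituting into the one remaining equation that mentions S2 gives: R ≐ U.
Bind R := U; substituting into the remaining equation gives: ref(tup3(unit, bool, U)) ≐ ref(tup3(float, C, ref(tup3(C, nat, nat)))). Substituting into the earlier binding gives S2 := U.
Decompose ref/1: tup3(unit, bool, U) ≐ tup3(float, C, ref(tup3(C, nat, nat))).
Decompose tup3/3: unit ≐ float,  bool ≐ C,  U ≐ ref(tup3(C, nat, nat)).
Clash: constants unit and float differ; no unifier exists.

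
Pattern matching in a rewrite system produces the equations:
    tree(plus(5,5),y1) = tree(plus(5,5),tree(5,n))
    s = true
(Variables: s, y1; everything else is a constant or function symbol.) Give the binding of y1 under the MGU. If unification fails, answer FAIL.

tree(5,n)

Decompose tree/2: plus(5,5) = plus(5,5),  y1 = tree(5,n).
Delete trivial equation plus(5,5) = plus(5,5).
Bind y1 := tree(5,n); no other remaining equation mentions y1.
Bind s := true.
MGU = { y1 -> tree(5,n), s -> true }, so y1 -> tree(5,n).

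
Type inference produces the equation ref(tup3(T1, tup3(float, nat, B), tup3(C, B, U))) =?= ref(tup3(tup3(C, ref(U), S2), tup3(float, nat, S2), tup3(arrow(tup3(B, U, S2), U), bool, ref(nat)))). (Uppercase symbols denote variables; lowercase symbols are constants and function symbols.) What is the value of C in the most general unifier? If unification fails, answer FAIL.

arrow(tup3(bool, ref(nat), bool), ref(nat))

Decompose ref/1: tup3(T1, tup3(float, nat, B), tup3(C, B, U)) =?= tup3(tup3(C, ref(U), S2), tup3(float, nat, S2), tup3(arrow(tup3(B, U, S2), U), bool, ref(nat))).
Decompose tup3/3: T1 =?= tup3(C, ref(U), S2),  tup3(float, nat, B) =?= tup3(float, nat, S2),  tup3(C, B, U) =?= tup3(arrow(tup3(B, U, S2), U), bool, ref(nat)).
Bind T1 := tup3(C, ref(U), S2); no other remaining equation mentions T1.
Decompose tup3/3: float =?= float,  nat =?= nat,  B =?= S2.
Delete trivial equation float =?= float.
Delete trivial equation nat =?= nat.
Bind B := S2; substituting into the remaining equation gives: tup3(C, S2, U) =?= tup3(arrow(tup3(S2, U, S2), U), bool, ref(nat)).
Decompose tup3/3: C =?= arrow(tup3(S2, U, S2), U),  S2 =?= bool,  U =?= ref(nat).
Bind C := arrow(tup3(S2, U, S2), U); no other remaining equation mentions C. Substituting into the earlier binding gives T1 := tup3(arrow(tup3(S2, U, S2), U), ref(U), S2).
Bind S2 := bool; no other remaining equation mentions S2. Substituting into the earlier bindings gives T1 := tup3(arrow(tup3(bool, U, bool), U), ref(U), bool), B := bool, C := arrow(tup3(bool, U, bool), U).
Bind U := ref(nat). Substituting into the earlier bindings gives T1 := tup3(arrow(tup3(bool, ref(nat), bool), ref(nat)), ref(ref(nat)), bool), C := arrow(tup3(bool, ref(nat), bool), ref(nat)).
MGU = { T1 ↦ tup3(arrow(tup3(bool, ref(nat), bool), ref(nat)), ref(ref(nat)), bool), B ↦ bool, C ↦ arrow(tup3(bool, ref(nat), bool), ref(nat)), S2 ↦ bool, U ↦ ref(nat) }, so C ↦ arrow(tup3(bool, ref(nat), bool), ref(nat)).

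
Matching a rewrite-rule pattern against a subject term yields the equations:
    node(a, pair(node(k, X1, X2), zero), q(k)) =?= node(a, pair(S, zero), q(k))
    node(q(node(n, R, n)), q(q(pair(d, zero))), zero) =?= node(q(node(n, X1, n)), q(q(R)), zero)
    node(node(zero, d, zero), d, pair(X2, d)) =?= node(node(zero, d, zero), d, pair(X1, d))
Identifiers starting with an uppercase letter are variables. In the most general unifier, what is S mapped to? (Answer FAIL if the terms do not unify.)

Decompose node/3: a =?= a,  pair(node(k, X1, X2), zero) =?= pair(S, zero),  q(k) =?= q(k).
Delete trivial equation a =?= a.
Decompose pair/2: node(k, X1, X2) =?= S,  zero =?= zero.
Bind S := node(k, X1, X2); no other remaining equation mentions S.
Delete trivial equation zero =?= zero.
Delete trivial equation q(k) =?= q(k).
Decompose node/3: q(node(n, R, n)) =?= q(node(n, X1, n)),  q(q(pair(d, zero))) =?= q(q(R)),  zero =?= zero.
Decompose q/1: node(n, R, n) =?= node(n, X1, n).
Decompose node/3: n =?= n,  R =?= X1,  n =?= n.
Delete trivial equation n =?= n.
Bind R := X1; substituting into the one remaining equation that mentions R gives: q(q(pair(d, zero))) =?= q(q(X1)).
Delete trivial equation n =?= n.
Decompose q/1: q(pair(d, zero)) =?= q(X1).
Decompose q/1: pair(d, zero) =?= X1.
Bind X1 := pair(d, zero); substituting into the one remaining equation that mentions X1 gives: node(node(zero, d, zero), d, pair(X2, d)) =?= node(node(zero, d, zero), d, pair(pair(d, zero), d)). Substituting into the earlier bindings gives S := node(k, pair(d, zero), X2), R := pair(d, zero).
Delete trivial equation zero =?= zero.
Decompose node/3: node(zero, d, zero) =?= node(zero, d, zero),  d =?= d,  pair(X2, d) =?= pair(pair(d, zero), d).
Delete trivial equation node(zero, d, zero) =?= node(zero, d, zero).
Delete trivial equation d =?= d.
Decompose pair/2: X2 =?= pair(d, zero),  d =?= d.
Bind X2 := pair(d, zero); no other remaining equation mentions X2. Substituting into the earlier binding gives S := node(k, pair(d, zero), pair(d, zero)).
Delete trivial equation d =?= d.
MGU = { S ↦ node(k, pair(d, zero), pair(d, zero)), R ↦ pair(d, zero), X1 ↦ pair(d, zero), X2 ↦ pair(d, zero) }, so S ↦ node(k, pair(d, zero), pair(d, zero)).

node(k, pair(d, zero), pair(d, zero))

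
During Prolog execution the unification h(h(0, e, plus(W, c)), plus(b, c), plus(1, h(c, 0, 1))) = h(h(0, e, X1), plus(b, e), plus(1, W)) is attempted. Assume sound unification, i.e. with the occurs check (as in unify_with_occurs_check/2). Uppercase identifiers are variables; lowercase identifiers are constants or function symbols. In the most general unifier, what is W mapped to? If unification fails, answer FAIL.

FAIL

Decompose h/3: h(0, e, plus(W, c)) = h(0, e, X1),  plus(b, c) = plus(b, e),  plus(1, h(c, 0, 1)) = plus(1, W).
Decompose h/3: 0 = 0,  e = e,  plus(W, c) = X1.
Delete trivial equation 0 = 0.
Delete trivial equation e = e.
Bind X1 := plus(W, c); no other remaining equation mentions X1.
Decompose plus/2: b = b,  c = e.
Delete trivial equation b = b.
Clash: constants c and e differ; no unifier exists.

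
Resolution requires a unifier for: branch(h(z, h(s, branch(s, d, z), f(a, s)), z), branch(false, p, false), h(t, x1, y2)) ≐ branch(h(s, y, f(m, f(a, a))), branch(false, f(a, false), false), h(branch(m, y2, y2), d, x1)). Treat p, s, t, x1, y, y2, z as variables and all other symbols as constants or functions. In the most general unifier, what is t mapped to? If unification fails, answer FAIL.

branch(m, d, d)

Decompose branch/3: h(z, h(s, branch(s, d, z), f(a, s)), z) ≐ h(s, y, f(m, f(a, a))),  branch(false, p, false) ≐ branch(false, f(a, false), false),  h(t, x1, y2) ≐ h(branch(m, y2, y2), d, x1).
Decompose h/3: z ≐ s,  h(s, branch(s, d, z), f(a, s)) ≐ y,  z ≐ f(m, f(a, a)).
Bind z := s; substituting into the 2 remaining equations that mention z gives: h(s, branch(s, d, s), f(a, s)) ≐ y,  s ≐ f(m, f(a, a)).
Bind y := h(s, branch(s, d, s), f(a, s)); no other remaining equation mentions y.
Bind s := f(m, f(a, a)); no other remaining equation mentions s. Substituting into the earlier bindings gives z := f(m, f(a, a)), y := h(f(m, f(a, a)), branch(f(m, f(a, a)), d, f(m, f(a, a))), f(a, f(m, f(a, a)))).
Decompose branch/3: false ≐ false,  p ≐ f(a, false),  false ≐ false.
Delete trivial equation false ≐ false.
Bind p := f(a, false); no other remaining equation mentions p.
Delete trivial equation false ≐ false.
Decompose h/3: t ≐ branch(m, y2, y2),  x1 ≐ d,  y2 ≐ x1.
Bind t := branch(m, y2, y2); no other remaining equation mentions t.
Bind x1 := d; substituting into the remaining equation gives: y2 ≐ d.
Bind y2 := d. Substituting into the earlier binding gives t := branch(m, d, d).
MGU = { z ↦ f(m, f(a, a)), y ↦ h(f(m, f(a, a)), branch(f(m, f(a, a)), d, f(m, f(a, a))), f(a, f(m, f(a, a)))), s ↦ f(m, f(a, a)), p ↦ f(a, false), t ↦ branch(m, d, d), x1 ↦ d, y2 ↦ d }, so t ↦ branch(m, d, d).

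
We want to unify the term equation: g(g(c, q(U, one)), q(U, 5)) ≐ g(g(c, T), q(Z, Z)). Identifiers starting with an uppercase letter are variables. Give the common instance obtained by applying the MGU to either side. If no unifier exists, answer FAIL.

g(g(c, q(5, one)), q(5, 5))

Decompose g/2: g(c, q(U, one)) ≐ g(c, T),  q(U, 5) ≐ q(Z, Z).
Decompose g/2: c ≐ c,  q(U, one) ≐ T.
Delete trivial equation c ≐ c.
Bind T := q(U, one); no other remaining equation mentions T.
Decompose q/2: U ≐ Z,  5 ≐ Z.
Bind U := Z; no other remaining equation mentions U. Substituting into the earlier binding gives T := q(Z, one).
Bind Z := 5. Substituting into the earlier bindings gives T := q(5, one), U := 5.
Applying the MGU to either side gives g(g(c, q(5, one)), q(5, 5)).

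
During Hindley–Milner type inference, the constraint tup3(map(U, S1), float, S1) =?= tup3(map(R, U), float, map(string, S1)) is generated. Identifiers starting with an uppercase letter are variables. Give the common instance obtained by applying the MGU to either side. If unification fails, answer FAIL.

FAIL

Decompose tup3/3: map(U, S1) =?= map(R, U),  float =?= float,  S1 =?= map(string, S1).
Decompose map/2: U =?= R,  S1 =?= U.
Bind U := R; substituting into the one remaining equation that mentions U gives: S1 =?= R.
Bind S1 := R; substituting into the one remaining equation that mentions S1 gives: R =?= map(string, R).
Delete trivial equation float =?= float.
Occurs check fails: R occurs in map(string, R); the equation R =?= map(string, R) has no finite solution.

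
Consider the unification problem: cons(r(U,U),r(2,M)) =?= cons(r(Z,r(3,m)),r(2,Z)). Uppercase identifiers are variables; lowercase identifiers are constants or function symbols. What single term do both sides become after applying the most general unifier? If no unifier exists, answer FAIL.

cons(r(r(3,m),r(3,m)),r(2,r(3,m)))

Decompose cons/2: r(U,U) =?= r(Z,r(3,m)),  r(2,M) =?= r(2,Z).
Decompose r/2: U =?= Z,  U =?= r(3,m).
Bind U := Z; substituting into the one remaining equation that mentions U gives: Z =?= r(3,m).
Bind Z := r(3,m); substituting into the remaining equation gives: r(2,M) =?= r(2,r(3,m)). Substituting into the earlier binding gives U := r(3,m).
Decompose r/2: 2 =?= 2,  M =?= r(3,m).
Delete trivial equation 2 =?= 2.
Bind M := r(3,m).
Applying the MGU to either side gives cons(r(r(3,m),r(3,m)),r(2,r(3,m))).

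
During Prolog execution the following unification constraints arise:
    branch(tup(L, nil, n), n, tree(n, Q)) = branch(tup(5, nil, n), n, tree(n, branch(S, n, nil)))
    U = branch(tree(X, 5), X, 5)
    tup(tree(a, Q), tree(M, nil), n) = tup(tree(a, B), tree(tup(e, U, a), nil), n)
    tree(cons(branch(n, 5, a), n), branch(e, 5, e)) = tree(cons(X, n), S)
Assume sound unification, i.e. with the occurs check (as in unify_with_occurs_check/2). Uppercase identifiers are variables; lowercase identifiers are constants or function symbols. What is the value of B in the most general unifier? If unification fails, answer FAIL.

Decompose branch/3: tup(L, nil, n) = tup(5, nil, n),  n = n,  tree(n, Q) = tree(n, branch(S, n, nil)).
Decompose tup/3: L = 5,  nil = nil,  n = n.
Bind L := 5; no other remaining equation mentions L.
Delete trivial equation nil = nil.
Delete trivial equation n = n.
Delete trivial equation n = n.
Decompose tree/2: n = n,  Q = branch(S, n, nil).
Delete trivial equation n = n.
Bind Q := branch(S, n, nil); substituting into the one remaining equation that mentions Q gives: tup(tree(a, branch(S, n, nil)), tree(M, nil), n) = tup(tree(a, B), tree(tup(e, U, a), nil), n).
Bind U := branch(tree(X, 5), X, 5); substituting into the one remaining equation that mentions U gives: tup(tree(a, branch(S, n, nil)), tree(M, nil), n) = tup(tree(a, B), tree(tup(e, branch(tree(X, 5), X, 5), a), nil), n).
Decompose tup/3: tree(a, branch(S, n, nil)) = tree(a, B),  tree(M, nil) = tree(tup(e, branch(tree(X, 5), X, 5), a), nil),  n = n.
Decompose tree/2: a = a,  branch(S, n, nil) = B.
Delete trivial equation a = a.
Bind B := branch(S, n, nil); no other remaining equation mentions B.
Decompose tree/2: M = tup(e, branch(tree(X, 5), X, 5), a),  nil = nil.
Bind M := tup(e, branch(tree(X, 5), X, 5), a); no other remaining equation mentions M.
Delete trivial equation nil = nil.
Delete trivial equation n = n.
Decompose tree/2: cons(branch(n, 5, a), n) = cons(X, n),  branch(e, 5, e) = S.
Decompose cons/2: branch(n, 5, a) = X,  n = n.
Bind X := branch(n, 5, a); no other remaining equation mentions X. Substituting into the earlier bindings gives U := branch(tree(branch(n, 5, a), 5), branch(n, 5, a), 5), M := tup(e, branch(tree(branch(n, 5, a), 5), branch(n, 5, a), 5), a).
Delete trivial equation n = n.
Bind S := branch(e, 5, e). Substituting into the earlier bindings gives Q := branch(branch(e, 5, e), n, nil), B := branch(branch(e, 5, e), n, nil).
MGU = { L -> 5, Q -> branch(branch(e, 5, e), n, nil), U -> branch(tree(branch(n, 5, a), 5), branch(n, 5, a), 5), B -> branch(branch(e, 5, e), n, nil), M -> tup(e, branch(tree(branch(n, 5, a), 5), branch(n, 5, a), 5), a), X -> branch(n, 5, a), S -> branch(e, 5, e) }, so B -> branch(branch(e, 5, e), n, nil).

branch(branch(e, 5, e), n, nil)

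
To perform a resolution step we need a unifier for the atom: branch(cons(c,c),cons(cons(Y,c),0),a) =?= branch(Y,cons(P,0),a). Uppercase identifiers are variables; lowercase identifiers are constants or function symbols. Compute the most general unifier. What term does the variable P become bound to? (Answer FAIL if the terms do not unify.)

Decompose branch/3: cons(c,c) =?= Y,  cons(cons(Y,c),0) =?= cons(P,0),  a =?= a.
Bind Y := cons(c,c); substituting into the one remaining equation that mentions Y gives: cons(cons(cons(c,c),c),0) =?= cons(P,0).
Decompose cons/2: cons(cons(c,c),c) =?= P,  0 =?= 0.
Bind P := cons(cons(c,c),c); no other remaining equation mentions P.
Delete trivial equation 0 =?= 0.
Delete trivial equation a =?= a.
MGU = { Y := cons(c,c), P := cons(cons(c,c),c) }, so P := cons(cons(c,c),c).

cons(cons(c,c),c)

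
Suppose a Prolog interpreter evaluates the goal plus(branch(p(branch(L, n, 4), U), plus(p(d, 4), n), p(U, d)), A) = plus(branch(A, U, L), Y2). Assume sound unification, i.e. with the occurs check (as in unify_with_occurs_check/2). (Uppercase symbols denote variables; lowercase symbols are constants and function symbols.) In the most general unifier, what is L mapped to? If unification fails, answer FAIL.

p(plus(p(d, 4), n), d)

Decompose plus/2: branch(p(branch(L, n, 4), U), plus(p(d, 4), n), p(U, d)) = branch(A, U, L),  A = Y2.
Decompose branch/3: p(branch(L, n, 4), U) = A,  plus(p(d, 4), n) = U,  p(U, d) = L.
Bind A := p(branch(L, n, 4), U); substituting into the one remaining equation that mentions A gives: p(branch(L, n, 4), U) = Y2.
Bind U := plus(p(d, 4), n); substituting into the remaining equations gives: p(plus(p(d, 4), n), d) = L,  p(branch(L, n, 4), plus(p(d, 4), n)) = Y2. Substituting into the earlier binding gives A := p(branch(L, n, 4), plus(p(d, 4), n)).
Bind L := p(plus(p(d, 4), n), d); substituting into the remaining equation gives: p(branch(p(plus(p(d, 4), n), d), n, 4), plus(p(d, 4), n)) = Y2. Substituting into the earlier binding gives A := p(branch(p(plus(p(d, 4), n), d), n, 4), plus(p(d, 4), n)).
Bind Y2 := p(branch(p(plus(p(d, 4), n), d), n, 4), plus(p(d, 4), n)).
MGU = { A ↦ p(branch(p(plus(p(d, 4), n), d), n, 4), plus(p(d, 4), n)), U ↦ plus(p(d, 4), n), L ↦ p(plus(p(d, 4), n), d), Y2 ↦ p(branch(p(plus(p(d, 4), n), d), n, 4), plus(p(d, 4), n)) }, so L ↦ p(plus(p(d, 4), n), d).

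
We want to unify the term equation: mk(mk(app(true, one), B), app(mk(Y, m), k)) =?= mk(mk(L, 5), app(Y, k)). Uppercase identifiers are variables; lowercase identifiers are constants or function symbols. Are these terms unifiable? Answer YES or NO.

NO

Decompose mk/2: mk(app(true, one), B) =?= mk(L, 5),  app(mk(Y, m), k) =?= app(Y, k).
Decompose mk/2: app(true, one) =?= L,  B =?= 5.
Bind L := app(true, one); no other remaining equation mentions L.
Bind B := 5; no other remaining equation mentions B.
Decompose app/2: mk(Y, m) =?= Y,  k =?= k.
Occurs check fails: Y occurs in mk(Y, m); the equation Y =?= mk(Y, m) has no finite solution.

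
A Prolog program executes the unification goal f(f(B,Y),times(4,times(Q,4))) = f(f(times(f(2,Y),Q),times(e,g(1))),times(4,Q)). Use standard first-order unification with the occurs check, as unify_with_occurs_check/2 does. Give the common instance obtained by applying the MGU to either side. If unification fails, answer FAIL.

Decompose f/2: f(B,Y) = f(times(f(2,Y),Q),times(e,g(1))),  times(4,times(Q,4)) = times(4,Q).
Decompose f/2: B = times(f(2,Y),Q),  Y = times(e,g(1)).
Bind B := times(f(2,Y),Q); no other remaining equation mentions B.
Bind Y := times(e,g(1)); no other remaining equation mentions Y. Substituting into the earlier binding gives B := times(f(2,times(e,g(1))),Q).
Decompose times/2: 4 = 4,  times(Q,4) = Q.
Delete trivial equation 4 = 4.
Occurs check fails: Q occurs in times(Q,4); the equation Q = times(Q,4) has no finite solution.

FAIL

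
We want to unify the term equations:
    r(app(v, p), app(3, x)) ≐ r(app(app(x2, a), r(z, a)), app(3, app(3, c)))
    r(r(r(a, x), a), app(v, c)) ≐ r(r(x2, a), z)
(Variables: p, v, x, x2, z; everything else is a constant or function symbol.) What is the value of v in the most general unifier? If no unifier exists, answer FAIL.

app(r(a, app(3, c)), a)

Decompose r/2: app(v, p) ≐ app(app(x2, a), r(z, a)),  app(3, x) ≐ app(3, app(3, c)).
Decompose app/2: v ≐ app(x2, a),  p ≐ r(z, a).
Bind v := app(x2, a); substituting into the one remaining equation that mentions v gives: r(r(r(a, x), a), app(app(x2, a), c)) ≐ r(r(x2, a), z).
Bind p := r(z, a); no other remaining equation mentions p.
Decompose app/2: 3 ≐ 3,  x ≐ app(3, c).
Delete trivial equation 3 ≐ 3.
Bind x := app(3, c); substituting into the remaining equation gives: r(r(r(a, app(3, c)), a), app(app(x2, a), c)) ≐ r(r(x2, a), z).
Decompose r/2: r(r(a, app(3, c)), a) ≐ r(x2, a),  app(app(x2, a), c) ≐ z.
Decompose r/2: r(a, app(3, c)) ≐ x2,  a ≐ a.
Bind x2 := r(a, app(3, c)); substituting into the one remaining equation that mentions x2 gives: app(app(r(a, app(3, c)), a), c) ≐ z. Substituting into the earlier binding gives v := app(r(a, app(3, c)), a).
Delete trivial equation a ≐ a.
Bind z := app(app(r(a, app(3, c)), a), c). Substituting into the earlier binding gives p := r(app(app(r(a, app(3, c)), a), c), a).
MGU = { v -> app(r(a, app(3, c)), a), p -> r(app(app(r(a, app(3, c)), a), c), a), x -> app(3, c), x2 -> r(a, app(3, c)), z -> app(app(r(a, app(3, c)), a), c) }, so v -> app(r(a, app(3, c)), a).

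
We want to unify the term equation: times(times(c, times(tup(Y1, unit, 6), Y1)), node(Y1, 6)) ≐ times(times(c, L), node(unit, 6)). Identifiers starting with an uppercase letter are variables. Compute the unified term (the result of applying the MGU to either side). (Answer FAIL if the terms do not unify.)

times(times(c, times(tup(unit, unit, 6), unit)), node(unit, 6))

Decompose times/2: times(c, times(tup(Y1, unit, 6), Y1)) ≐ times(c, L),  node(Y1, 6) ≐ node(unit, 6).
Decompose times/2: c ≐ c,  times(tup(Y1, unit, 6), Y1) ≐ L.
Delete trivial equation c ≐ c.
Bind L := times(tup(Y1, unit, 6), Y1); no other remaining equation mentions L.
Decompose node/2: Y1 ≐ unit,  6 ≐ 6.
Bind Y1 := unit; no other remaining equation mentions Y1. Substituting into the earlier binding gives L := times(tup(unit, unit, 6), unit).
Delete trivial equation 6 ≐ 6.
Applying the MGU to either side gives times(times(c, times(tup(unit, unit, 6), unit)), node(unit, 6)).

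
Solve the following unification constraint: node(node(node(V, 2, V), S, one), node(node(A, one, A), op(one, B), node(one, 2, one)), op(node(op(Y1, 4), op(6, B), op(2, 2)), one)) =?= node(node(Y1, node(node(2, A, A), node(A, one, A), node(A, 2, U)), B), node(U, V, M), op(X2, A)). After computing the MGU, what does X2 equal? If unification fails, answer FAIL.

Decompose node/3: node(node(V, 2, V), S, one) =?= node(Y1, node(node(2, A, A), node(A, one, A), node(A, 2, U)), B),  node(node(A, one, A), op(one, B), node(one, 2, one)) =?= node(U, V, M),  op(node(op(Y1, 4), op(6, B), op(2, 2)), one) =?= op(X2, A).
Decompose node/3: node(V, 2, V) =?= Y1,  S =?= node(node(2, A, A), node(A, one, A), node(A, 2, U)),  one =?= B.
Bind Y1 := node(V, 2, V); substituting into the one remaining equation that mentions Y1 gives: op(node(op(node(V, 2, V), 4), op(6, B), op(2, 2)), one) =?= op(X2, A).
Bind S := node(node(2, A, A), node(A, one, A), node(A, 2, U)); no other remaining equation mentions S.
Bind B := one; substituting into the remaining equations gives: node(node(A, one, A), op(one, one), node(one, 2, one)) =?= node(U, V, M),  op(node(op(node(V, 2, V), 4), op(6, one), op(2, 2)), one) =?= op(X2, A).
Decompose node/3: node(A, one, A) =?= U,  op(one, one) =?= V,  node(one, 2, one) =?= M.
Bind U := node(A, one, A); no other remaining equation mentions U. Substituting into the earlier binding gives S := node(node(2, A, A), node(A, one, A), node(A, 2, node(A, one, A))).
Bind V := op(one, one); substituting into the one remaining equation that mentions V gives: op(node(op(node(op(one, one), 2, op(one, one)), 4), op(6, one), op(2, 2)), one) =?= op(X2, A). Substituting into the earlier binding gives Y1 := node(op(one, one), 2, op(one, one)).
Bind M := node(one, 2, one); no other remaining equation mentions M.
Decompose op/2: node(op(node(op(one, one), 2, op(one, one)), 4), op(6, one), op(2, 2)) =?= X2,  one =?= A.
Bind X2 := node(op(node(op(one, one), 2, op(one, one)), 4), op(6, one), op(2, 2)); no other remaining equation mentions X2.
Bind A := one. Substituting into the earlier bindings gives S := node(node(2, one, one), node(one, one, one), node(one, 2, node(one, one, one))), U := node(one, one, one).
MGU = { Y1 ↦ node(op(one, one), 2, op(one, one)), S ↦ node(node(2, one, one), node(one, one, one), node(one, 2, node(one, one, one))), B ↦ one, U ↦ node(one, one, one), V ↦ op(one, one), M ↦ node(one, 2, one), X2 ↦ node(op(node(op(one, one), 2, op(one, one)), 4), op(6, one), op(2, 2)), A ↦ one }, so X2 ↦ node(op(node(op(one, one), 2, op(one, one)), 4), op(6, one), op(2, 2)).

node(op(node(op(one, one), 2, op(one, one)), 4), op(6, one), op(2, 2))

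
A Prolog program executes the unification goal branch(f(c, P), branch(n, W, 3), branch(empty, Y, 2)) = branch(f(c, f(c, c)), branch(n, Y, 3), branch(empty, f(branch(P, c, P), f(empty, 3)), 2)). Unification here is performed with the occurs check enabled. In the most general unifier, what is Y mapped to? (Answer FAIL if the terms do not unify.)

f(branch(f(c, c), c, f(c, c)), f(empty, 3))

Decompose branch/3: f(c, P) = f(c, f(c, c)),  branch(n, W, 3) = branch(n, Y, 3),  branch(empty, Y, 2) = branch(empty, f(branch(P, c, P), f(empty, 3)), 2).
Decompose f/2: c = c,  P = f(c, c).
Delete trivial equation c = c.
Bind P := f(c, c); substituting into the one remaining equation that mentions P gives: branch(empty, Y, 2) = branch(empty, f(branch(f(c, c), c, f(c, c)), f(empty, 3)), 2).
Decompose branch/3: n = n,  W = Y,  3 = 3.
Delete trivial equation n = n.
Bind W := Y; no other remaining equation mentions W.
Delete trivial equation 3 = 3.
Decompose branch/3: empty = empty,  Y = f(branch(f(c, c), c, f(c, c)), f(empty, 3)),  2 = 2.
Delete trivial equation empty = empty.
Bind Y := f(branch(f(c, c), c, f(c, c)), f(empty, 3)); no other remaining equation mentions Y. Substituting into the earlier binding gives W := f(branch(f(c, c), c, f(c, c)), f(empty, 3)).
Delete trivial equation 2 = 2.
MGU = { P = f(c, c), W = f(branch(f(c, c), c, f(c, c)), f(empty, 3)), Y = f(branch(f(c, c), c, f(c, c)), f(empty, 3)) }, so Y = f(branch(f(c, c), c, f(c, c)), f(empty, 3)).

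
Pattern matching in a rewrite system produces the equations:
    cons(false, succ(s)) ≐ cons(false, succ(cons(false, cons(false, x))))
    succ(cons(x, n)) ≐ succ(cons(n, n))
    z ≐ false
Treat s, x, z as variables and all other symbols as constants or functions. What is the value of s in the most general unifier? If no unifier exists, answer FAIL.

Decompose cons/2: false ≐ false,  succ(s) ≐ succ(cons(false, cons(false, x))).
Delete trivial equation false ≐ false.
Decompose succ/1: s ≐ cons(false, cons(false, x)).
Bind s := cons(false, cons(false, x)); no other remaining equation mentions s.
Decompose succ/1: cons(x, n) ≐ cons(n, n).
Decompose cons/2: x ≐ n,  n ≐ n.
Bind x := n; no other remaining equation mentions x. Substituting into the earlier binding gives s := cons(false, cons(false, n)).
Delete trivial equation n ≐ n.
Bind z := false.
MGU = { s -> cons(false, cons(false, n)), x -> n, z -> false }, so s -> cons(false, cons(false, n)).

cons(false, cons(false, n))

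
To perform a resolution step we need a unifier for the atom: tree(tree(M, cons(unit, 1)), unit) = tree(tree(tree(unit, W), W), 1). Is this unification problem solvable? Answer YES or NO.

Decompose tree/2: tree(M, cons(unit, 1)) = tree(tree(unit, W), W),  unit = 1.
Decompose tree/2: M = tree(unit, W),  cons(unit, 1) = W.
Bind M := tree(unit, W); no other remaining equation mentions M.
Bind W := cons(unit, 1); no other remaining equation mentions W. Substituting into the earlier binding gives M := tree(unit, cons(unit, 1)).
Clash: constants unit and 1 differ; no unifier exists.

NO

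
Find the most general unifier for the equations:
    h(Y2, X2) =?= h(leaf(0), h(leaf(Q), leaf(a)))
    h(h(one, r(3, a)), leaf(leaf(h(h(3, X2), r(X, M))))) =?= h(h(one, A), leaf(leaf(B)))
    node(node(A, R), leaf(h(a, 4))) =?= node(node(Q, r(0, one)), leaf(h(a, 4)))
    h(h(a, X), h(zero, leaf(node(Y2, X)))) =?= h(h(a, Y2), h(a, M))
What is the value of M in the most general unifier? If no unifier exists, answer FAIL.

Decompose h/2: Y2 =?= leaf(0),  X2 =?= h(leaf(Q), leaf(a)).
Bind Y2 := leaf(0); substituting into the one remaining equation that mentions Y2 gives: h(h(a, X), h(zero, leaf(node(leaf(0), X)))) =?= h(h(a, leaf(0)), h(a, M)).
Bind X2 := h(leaf(Q), leaf(a)); substituting into the one remaining equation that mentions X2 gives: h(h(one, r(3, a)), leaf(leaf(h(h(3, h(leaf(Q), leaf(a))), r(X, M))))) =?= h(h(one, A), leaf(leaf(B))).
Decompose h/2: h(one, r(3, a)) =?= h(one, A),  leaf(leaf(h(h(3, h(leaf(Q), leaf(a))), r(X, M)))) =?= leaf(leaf(B)).
Decompose h/2: one =?= one,  r(3, a) =?= A.
Delete trivial equation one =?= one.
Bind A := r(3, a); substituting into the one remaining equation that mentions A gives: node(node(r(3, a), R), leaf(h(a, 4))) =?= node(node(Q, r(0, one)), leaf(h(a, 4))).
Decompose leaf/1: leaf(h(h(3, h(leaf(Q), leaf(a))), r(X, M))) =?= leaf(B).
Decompose leaf/1: h(h(3, h(leaf(Q), leaf(a))), r(X, M)) =?= B.
Bind B := h(h(3, h(leaf(Q), leaf(a))), r(X, M)); no other remaining equation mentions B.
Decompose node/2: node(r(3, a), R) =?= node(Q, r(0, one)),  leaf(h(a, 4)) =?= leaf(h(a, 4)).
Decompose node/2: r(3, a) =?= Q,  R =?= r(0, one).
Bind Q := r(3, a); no other remaining equation mentions Q. Substituting into the earlier bindings gives X2 := h(leaf(r(3, a)), leaf(a)), B := h(h(3, h(leaf(r(3, a)), leaf(a))), r(X, M)).
Bind R := r(0, one); no other remaining equation mentions R.
Delete trivial equation leaf(h(a, 4)) =?= leaf(h(a, 4)).
Decompose h/2: h(a, X) =?= h(a, leaf(0)),  h(zero, leaf(node(leaf(0), X))) =?= h(a, M).
Decompose h/2: a =?= a,  X =?= leaf(0).
Delete trivial equation a =?= a.
Bind X := leaf(0); substituting into the remaining equation gives: h(zero, leaf(node(leaf(0), leaf(0)))) =?= h(a, M). Substituting into the earlier binding gives B := h(h(3, h(leaf(r(3, a)), leaf(a))), r(leaf(0), M)).
Decompose h/2: zero =?= a,  leaf(node(leaf(0), leaf(0))) =?= M.
Clash: constants zero and a differ; no unifier exists.

FAIL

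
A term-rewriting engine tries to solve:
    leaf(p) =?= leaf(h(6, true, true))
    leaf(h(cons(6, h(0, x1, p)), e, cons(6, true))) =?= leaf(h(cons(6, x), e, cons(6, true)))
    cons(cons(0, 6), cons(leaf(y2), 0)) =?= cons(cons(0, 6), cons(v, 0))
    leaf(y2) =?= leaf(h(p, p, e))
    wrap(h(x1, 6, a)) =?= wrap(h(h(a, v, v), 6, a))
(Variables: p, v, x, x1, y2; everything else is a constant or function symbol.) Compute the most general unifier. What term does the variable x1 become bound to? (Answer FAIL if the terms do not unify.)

h(a, leaf(h(h(6, true, true), h(6, true, true), e)), leaf(h(h(6, true, true), h(6, true, true), e)))

Decompose leaf/1: p =?= h(6, true, true).
Bind p := h(6, true, true); substituting into the 2 remaining equations that mention p gives: leaf(h(cons(6, h(0, x1, h(6, true, true))), e, cons(6, true))) =?= leaf(h(cons(6, x), e, cons(6, true))),  leaf(y2) =?= leaf(h(h(6, true, true), h(6, true, true), e)).
Decompose leaf/1: h(cons(6, h(0, x1, h(6, true, true))), e, cons(6, true)) =?= h(cons(6, x), e, cons(6, true)).
Decompose h/3: cons(6, h(0, x1, h(6, true, true))) =?= cons(6, x),  e =?= e,  cons(6, true) =?= cons(6, true).
Decompose cons/2: 6 =?= 6,  h(0, x1, h(6, true, true)) =?= x.
Delete trivial equation 6 =?= 6.
Bind x := h(0, x1, h(6, true, true)); no other remaining equation mentions x.
Delete trivial equation e =?= e.
Delete trivial equation cons(6, true) =?= cons(6, true).
Decompose cons/2: cons(0, 6) =?= cons(0, 6),  cons(leaf(y2), 0) =?= cons(v, 0).
Delete trivial equation cons(0, 6) =?= cons(0, 6).
Decompose cons/2: leaf(y2) =?= v,  0 =?= 0.
Bind v := leaf(y2); substituting into the one remaining equation that mentions v gives: wrap(h(x1, 6, a)) =?= wrap(h(h(a, leaf(y2), leaf(y2)), 6, a)).
Delete trivial equation 0 =?= 0.
Decompose leaf/1: y2 =?= h(h(6, true, true), h(6, true, true), e).
Bind y2 := h(h(6, true, true), h(6, true, true), e); substituting into the remaining equation gives: wrap(h(x1, 6, a)) =?= wrap(h(h(a, leaf(h(h(6, true, true), h(6, true, true), e)), leaf(h(h(6, true, true), h(6, true, true), e))), 6, a)). Substituting into the earlier binding gives v := leaf(h(h(6, true, true), h(6, true, true), e)).
Decompose wrap/1: h(x1, 6, a) =?= h(h(a, leaf(h(h(6, true, true), h(6, true, true), e)), leaf(h(h(6, true, true), h(6, true, true), e))), 6, a).
Decompose h/3: x1 =?= h(a, leaf(h(h(6, true, true), h(6, true, true), e)), leaf(h(h(6, true, true), h(6, true, true), e))),  6 =?= 6,  a =?= a.
Bind x1 := h(a, leaf(h(h(6, true, true), h(6, true, true), e)), leaf(h(h(6, true, true), h(6, true, true), e))); no other remaining equation mentions x1. Substituting into the earlier binding gives x := h(0, h(a, leaf(h(h(6, true, true), h(6, true, true), e)), leaf(h(h(6, true, true), h(6, true, true), e))), h(6, true, true)).
Delete trivial equation 6 =?= 6.
Delete trivial equation a =?= a.
MGU = { p ↦ h(6, true, true), x ↦ h(0, h(a, leaf(h(h(6, true, true), h(6, true, true), e)), leaf(h(h(6, true, true), h(6, true, true), e))), h(6, true, true)), v ↦ leaf(h(h(6, true, true), h(6, true, true), e)), y2 ↦ h(h(6, true, true), h(6, true, true), e), x1 ↦ h(a, leaf(h(h(6, true, true), h(6, true, true), e)), leaf(h(h(6, true, true), h(6, true, true), e))) }, so x1 ↦ h(a, leaf(h(h(6, true, true), h(6, true, true), e)), leaf(h(h(6, true, true), h(6, true, true), e))).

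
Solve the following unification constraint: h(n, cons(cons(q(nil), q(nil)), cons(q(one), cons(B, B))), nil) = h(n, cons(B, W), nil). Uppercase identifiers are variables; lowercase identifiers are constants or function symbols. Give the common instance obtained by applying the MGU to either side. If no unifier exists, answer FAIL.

h(n, cons(cons(q(nil), q(nil)), cons(q(one), cons(cons(q(nil), q(nil)), cons(q(nil), q(nil))))), nil)

Decompose h/3: n = n,  cons(cons(q(nil), q(nil)), cons(q(one), cons(B, B))) = cons(B, W),  nil = nil.
Delete trivial equation n = n.
Decompose cons/2: cons(q(nil), q(nil)) = B,  cons(q(one), cons(B, B)) = W.
Bind B := cons(q(nil), q(nil)); substituting into the one remaining equation that mentions B gives: cons(q(one), cons(cons(q(nil), q(nil)), cons(q(nil), q(nil)))) = W.
Bind W := cons(q(one), cons(cons(q(nil), q(nil)), cons(q(nil), q(nil)))); no other remaining equation mentions W.
Delete trivial equation nil = nil.
Applying the MGU to either side gives h(n, cons(cons(q(nil), q(nil)), cons(q(one), cons(cons(q(nil), q(nil)), cons(q(nil), q(nil))))), nil).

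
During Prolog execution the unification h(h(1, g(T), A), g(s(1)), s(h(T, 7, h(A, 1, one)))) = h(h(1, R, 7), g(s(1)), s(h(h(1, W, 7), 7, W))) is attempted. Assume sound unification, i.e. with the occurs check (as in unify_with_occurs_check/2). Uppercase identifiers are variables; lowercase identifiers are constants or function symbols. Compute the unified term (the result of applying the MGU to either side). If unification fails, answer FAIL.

Decompose h/3: h(1, g(T), A) = h(1, R, 7),  g(s(1)) = g(s(1)),  s(h(T, 7, h(A, 1, one))) = s(h(h(1, W, 7), 7, W)).
Decompose h/3: 1 = 1,  g(T) = R,  A = 7.
Delete trivial equation 1 = 1.
Bind R := g(T); no other remaining equation mentions R.
Bind A := 7; substituting into the one remaining equation that mentions A gives: s(h(T, 7, h(7, 1, one))) = s(h(h(1, W, 7), 7, W)).
Delete trivial equation g(s(1)) = g(s(1)).
Decompose s/1: h(T, 7, h(7, 1, one)) = h(h(1, W, 7), 7, W).
Decompose h/3: T = h(1, W, 7),  7 = 7,  h(7, 1, one) = W.
Bind T := h(1, W, 7); no other remaining equation mentions T. Substituting into the earlier binding gives R := g(h(1, W, 7)).
Delete trivial equation 7 = 7.
Bind W := h(7, 1, one). Substituting into the earlier bindings gives R := g(h(1, h(7, 1, one), 7)), T := h(1, h(7, 1, one), 7).
Applying the MGU to either side gives h(h(1, g(h(1, h(7, 1, one), 7)), 7), g(s(1)), s(h(h(1, h(7, 1, one), 7), 7, h(7, 1, one)))).

h(h(1, g(h(1, h(7, 1, one), 7)), 7), g(s(1)), s(h(h(1, h(7, 1, one), 7), 7, h(7, 1, one))))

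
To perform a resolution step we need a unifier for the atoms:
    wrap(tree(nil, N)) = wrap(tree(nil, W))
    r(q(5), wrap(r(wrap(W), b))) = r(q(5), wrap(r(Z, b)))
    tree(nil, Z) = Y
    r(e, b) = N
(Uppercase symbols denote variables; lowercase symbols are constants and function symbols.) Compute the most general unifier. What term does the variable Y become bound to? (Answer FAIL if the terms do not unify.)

Decompose wrap/1: tree(nil, N) = tree(nil, W).
Decompose tree/2: nil = nil,  N = W.
Delete trivial equation nil = nil.
Bind N := W; substituting into the one remaining equation that mentions N gives: r(e, b) = W.
Decompose r/2: q(5) = q(5),  wrap(r(wrap(W), b)) = wrap(r(Z, b)).
Delete trivial equation q(5) = q(5).
Decompose wrap/1: r(wrap(W), b) = r(Z, b).
Decompose r/2: wrap(W) = Z,  b = b.
Bind Z := wrap(W); substituting into the one remaining equation that mentions Z gives: tree(nil, wrap(W)) = Y.
Delete trivial equation b = b.
Bind Y := tree(nil, wrap(W)); no other remaining equation mentions Y.
Bind W := r(e, b). Substituting into the earlier bindings gives N := r(e, b), Z := wrap(r(e, b)), Y := tree(nil, wrap(r(e, b))).
MGU = { N -> r(e, b), Z -> wrap(r(e, b)), Y -> tree(nil, wrap(r(e, b))), W -> r(e, b) }, so Y -> tree(nil, wrap(r(e, b))).

tree(nil, wrap(r(e, b)))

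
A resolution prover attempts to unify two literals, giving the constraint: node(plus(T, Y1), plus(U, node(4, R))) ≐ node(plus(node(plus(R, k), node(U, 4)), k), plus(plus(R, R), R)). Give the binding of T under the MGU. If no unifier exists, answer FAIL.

Decompose node/2: plus(T, Y1) ≐ plus(node(plus(R, k), node(U, 4)), k),  plus(U, node(4, R)) ≐ plus(plus(R, R), R).
Decompose plus/2: T ≐ node(plus(R, k), node(U, 4)),  Y1 ≐ k.
Bind T := node(plus(R, k), node(U, 4)); no other remaining equation mentions T.
Bind Y1 := k; no other remaining equation mentions Y1.
Decompose plus/2: U ≐ plus(R, R),  node(4, R) ≐ R.
Bind U := plus(R, R); no other remaining equation mentions U. Substituting into the earlier binding gives T := node(plus(R, k), node(plus(R, R), 4)).
Occurs check fails: R occurs in node(4, R); the equation R ≐ node(4, R) has no finite solution.

FAIL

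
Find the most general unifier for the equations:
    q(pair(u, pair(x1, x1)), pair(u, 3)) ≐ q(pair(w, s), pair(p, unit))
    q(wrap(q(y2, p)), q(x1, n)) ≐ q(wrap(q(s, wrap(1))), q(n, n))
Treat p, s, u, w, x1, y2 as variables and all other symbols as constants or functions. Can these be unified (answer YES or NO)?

NO

Decompose q/2: pair(u, pair(x1, x1)) ≐ pair(w, s),  pair(u, 3) ≐ pair(p, unit).
Decompose pair/2: u ≐ w,  pair(x1, x1) ≐ s.
Bind u := w; substituting into the one remaining equation that mentions u gives: pair(w, 3) ≐ pair(p, unit).
Bind s := pair(x1, x1); substituting into the one remaining equation that mentions s gives: q(wrap(q(y2, p)), q(x1, n)) ≐ q(wrap(q(pair(x1, x1), wrap(1))), q(n, n)).
Decompose pair/2: w ≐ p,  3 ≐ unit.
Bind w := p; no other remaining equation mentions w. Substituting into the earlier binding gives u := p.
Clash: constants 3 and unit differ; no unifier exists.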